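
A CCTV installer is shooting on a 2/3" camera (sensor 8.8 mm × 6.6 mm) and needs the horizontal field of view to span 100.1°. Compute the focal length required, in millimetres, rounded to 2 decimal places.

From α = 2·arctan(w/2f) we get f = w / (2·tan(α/2)).
With w = 8.8 mm and α/2 = 50.05°, tan(α/2) ≈ 1.19387, so f ≈ 8.8 / 2.38774 ≈ 3.6855 mm.

3.69 mm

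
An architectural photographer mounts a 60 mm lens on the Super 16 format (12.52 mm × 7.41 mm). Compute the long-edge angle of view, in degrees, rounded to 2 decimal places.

11.91°

Angle of view α = 2·arctan(w/2f) with w = 12.52 mm and f = 60 mm.
w/2f = 0.10433; arctan(0.10433) ≈ 5.9563°, so α ≈ 11.9126°.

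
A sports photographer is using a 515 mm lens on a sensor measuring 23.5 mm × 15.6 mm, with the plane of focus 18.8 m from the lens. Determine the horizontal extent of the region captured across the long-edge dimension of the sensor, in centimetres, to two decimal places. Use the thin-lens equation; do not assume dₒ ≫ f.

83.44 cm

dₒ: 18.8 m = 18800 mm.
Similar triangles through the lens centre give W/dₒ = w/dᵢ; with 1/f = 1/dₒ + 1/dᵢ this gives W = w·(dₒ − f)/f.
W = 23.5 mm × (18800 − 515) / 515 = 23.5 × 35.5049 ≈ 834.364 mm = 83.4364 cm.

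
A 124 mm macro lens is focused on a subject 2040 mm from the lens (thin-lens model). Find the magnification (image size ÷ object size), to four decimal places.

Thin lens: 1/f = 1/dₒ + 1/dᵢ → 1/dᵢ = 1/124 − 1/2040 = 0.0075743 mm⁻¹, so dᵢ ≈ 132.0251 mm.
Magnification m = dᵢ/dₒ = 132.0251/2040 ≈ 0.06472.

0.0647×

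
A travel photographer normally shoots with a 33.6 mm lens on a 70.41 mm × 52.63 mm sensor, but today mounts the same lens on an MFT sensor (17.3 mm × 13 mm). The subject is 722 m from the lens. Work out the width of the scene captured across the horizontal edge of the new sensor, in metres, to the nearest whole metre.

372 m

The focal length stays 33.6 mm; the relevant sensor dimension is now w = 17.3 mm. Object distance dₒ = 722 m = 722000 mm.
Thin-lens field width W = w·(dₒ − f)/f = 17.3 × (722000 − 33.6)/33.6 ≈ 371726.748 mm = 371.727 m.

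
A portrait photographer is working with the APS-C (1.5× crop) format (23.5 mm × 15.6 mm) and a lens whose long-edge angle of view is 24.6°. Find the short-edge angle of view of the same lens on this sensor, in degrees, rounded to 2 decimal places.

From the long-edge AOV: f = 23.5 / (2·tan(12.3°)) = 23.5 / 0.43607 ≈ 53.8904 mm.
Short-edge AOV = 2·arctan(15.6 / (2 × 53.8904)) = 2·arctan(0.14474) ≈ 16.4714°.

16.47°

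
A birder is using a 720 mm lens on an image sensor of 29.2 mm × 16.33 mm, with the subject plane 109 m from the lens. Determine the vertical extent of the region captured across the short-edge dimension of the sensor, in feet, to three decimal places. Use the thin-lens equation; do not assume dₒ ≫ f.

dₒ: 109 m = 109000 mm.
Similar triangles through the lens centre give W/dₒ = h/dᵢ; with 1/f = 1/dₒ + 1/dᵢ this gives W = h·(dₒ − f)/f.
W = 16.33 mm × (109000 − 720) / 720 = 16.33 × 150.3889 ≈ 2455.851 mm = 2455.851/304.8 ft = 8.05725 ft.

8.057 ft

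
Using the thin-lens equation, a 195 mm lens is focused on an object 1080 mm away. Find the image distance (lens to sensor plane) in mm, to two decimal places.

237.97 mm

1/dᵢ = 1/f − 1/dₒ = 1/195 − 1/1080 = 0.0042023 mm⁻¹.
dᵢ = 1/0.0042023 ≈ 237.9661 mm.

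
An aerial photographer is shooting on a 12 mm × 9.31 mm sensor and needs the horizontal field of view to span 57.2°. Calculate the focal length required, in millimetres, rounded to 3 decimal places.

From α = 2·arctan(w/2f) we get f = w / (2·tan(α/2)).
With w = 12 mm and α/2 = 28.6°, tan(α/2) ≈ 0.54522, so f ≈ 12 / 1.09044 ≈ 11.0048 mm.

11.005 mm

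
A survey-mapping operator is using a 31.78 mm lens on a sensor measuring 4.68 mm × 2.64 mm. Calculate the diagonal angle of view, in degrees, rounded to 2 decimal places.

9.66°

Sensor diagonal = √(4.68² + 2.64²) = √28.8720 ≈ 5.3733 mm.
Angle of view α = 2·arctan(d/2f) with d = 5.3733 mm and f = 31.78 mm.
d/2f = 0.08454; arctan(0.08454) ≈ 4.8322°, so α ≈ 9.6644°.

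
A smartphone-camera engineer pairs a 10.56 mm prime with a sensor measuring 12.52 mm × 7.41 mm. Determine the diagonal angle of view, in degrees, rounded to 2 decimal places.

69.12°

Sensor diagonal = √(12.52² + 7.41²) = √211.6585 ≈ 14.5485 mm.
Angle of view α = 2·arctan(d/2f) with d = 14.5485 mm and f = 10.56 mm.
d/2f = 0.68885; arctan(0.68885) ≈ 34.5610°, so α ≈ 69.1219°.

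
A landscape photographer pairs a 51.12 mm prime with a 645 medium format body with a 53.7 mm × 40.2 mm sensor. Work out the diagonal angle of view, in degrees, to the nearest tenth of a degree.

66.5°

Sensor diagonal = √(53.7² + 40.2²) = √4499.7300 ≈ 67.0800 mm.
Angle of view α = 2·arctan(d/2f) with d = 67.0800 mm and f = 51.12 mm.
d/2f = 0.65610; arctan(0.65610) ≈ 33.2690°, so α ≈ 66.5380°.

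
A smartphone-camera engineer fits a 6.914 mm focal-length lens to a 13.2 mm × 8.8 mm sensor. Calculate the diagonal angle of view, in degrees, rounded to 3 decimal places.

97.847°

Sensor diagonal = √(13.2² + 8.8²) = √251.6800 ≈ 15.8644 mm.
Angle of view α = 2·arctan(d/2f) with d = 15.8644 mm and f = 6.914 mm.
d/2f = 1.14727; arctan(1.14727) ≈ 48.9234°, so α ≈ 97.8469°.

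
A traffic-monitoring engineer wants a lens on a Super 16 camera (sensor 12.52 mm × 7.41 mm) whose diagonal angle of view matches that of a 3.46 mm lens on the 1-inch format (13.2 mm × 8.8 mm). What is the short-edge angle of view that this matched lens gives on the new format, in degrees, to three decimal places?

Sensor diagonal = √(13.2² + 8.8²) = √251.6800 ≈ 15.8644 mm.
Sensor diagonal = √(12.52² + 7.41²) = √211.6585 ≈ 14.5485 mm.
Equal diagonal AOV ⇒ f₂ = f₁ · 14.5485/15.8644 = 3.46 × 0.91705 ≈ 3.1730 mm.
Short-edge AOV on the new format = 2·arctan(7.41 / (2 × 3.1730)) = 2·arctan(1.16767) ≈ 98.8459°.

98.846°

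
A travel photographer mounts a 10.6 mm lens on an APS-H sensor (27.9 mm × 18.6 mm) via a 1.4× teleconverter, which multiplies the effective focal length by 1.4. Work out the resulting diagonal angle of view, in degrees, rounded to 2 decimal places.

96.97°

Effective focal length f = 10.6 × 1.4 = 14.84 mm.
Sensor diagonal = √(27.9² + 18.6²) = √1124.3700 ≈ 33.5316 mm.
α = 2·arctan(33.532 / (2 × 14.84)) = 2·arctan(1.12977) ≈ 96.9737°.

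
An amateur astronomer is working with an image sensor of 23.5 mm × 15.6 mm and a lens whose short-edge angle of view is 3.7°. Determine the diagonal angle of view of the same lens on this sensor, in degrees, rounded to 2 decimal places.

6.68°

From the short-edge AOV: f = 15.6 / (2·tan(1.85°)) = 15.6 / 0.06460 ≈ 241.4874 mm.
Sensor diagonal = √(23.5² + 15.6²) = √795.6100 ≈ 28.2066 mm.
Diagonal AOV = 2·arctan(28.2066 / (2 × 241.4874)) = 2·arctan(0.05840) ≈ 6.6848°.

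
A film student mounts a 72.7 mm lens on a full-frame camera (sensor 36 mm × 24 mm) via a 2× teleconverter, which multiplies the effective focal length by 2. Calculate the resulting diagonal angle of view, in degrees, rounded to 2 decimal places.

Effective focal length f = 72.7 × 2 = 145.4 mm.
Sensor diagonal = √(36² + 24²) = √1872.0000 ≈ 43.2666 mm.
α = 2·arctan(43.267 / (2 × 145.4)) = 2·arctan(0.14878) ≈ 16.9253°.

16.93°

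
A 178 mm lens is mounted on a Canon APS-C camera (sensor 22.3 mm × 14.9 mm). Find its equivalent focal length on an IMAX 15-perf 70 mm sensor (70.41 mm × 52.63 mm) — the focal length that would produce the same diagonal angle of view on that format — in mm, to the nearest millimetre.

Sensor diagonal = √(22.3² + 14.9²) = √719.3000 ≈ 26.8198 mm.
Sensor diagonal = √(70.41² + 52.63²) = √7727.4850 ≈ 87.9061 mm.
Equal angle of view means equal diagonal/f ratio, so f₂ = f₁ · (diagonal₂/diagonal₁) = 178 × 87.9061/26.8198.
f₂ = 178 × 3.27766 ≈ 583.424 mm.

583 mm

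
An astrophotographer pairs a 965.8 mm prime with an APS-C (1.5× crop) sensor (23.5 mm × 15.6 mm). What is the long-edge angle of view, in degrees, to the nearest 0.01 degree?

Angle of view α = 2·arctan(w/2f) with w = 23.5 mm and f = 965.8 mm.
w/2f = 0.01217; arctan(0.01217) ≈ 0.6970°, so α ≈ 1.3941°.

1.39°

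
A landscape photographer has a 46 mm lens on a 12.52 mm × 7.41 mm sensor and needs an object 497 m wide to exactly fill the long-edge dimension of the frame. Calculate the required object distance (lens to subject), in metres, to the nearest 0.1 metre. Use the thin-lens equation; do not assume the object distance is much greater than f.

1826.1 m

W: 497 m = 497000 mm.
Magnification m = w/W = dᵢ/dₒ; combined with 1/f = 1/dₒ + 1/dᵢ this gives dₒ = f·(1 + W/w).
dₒ = 46 mm × (1 + 497000/12.52) = 46 × 39697.4856 ≈ 1826084.339 mm = 1826.08 m.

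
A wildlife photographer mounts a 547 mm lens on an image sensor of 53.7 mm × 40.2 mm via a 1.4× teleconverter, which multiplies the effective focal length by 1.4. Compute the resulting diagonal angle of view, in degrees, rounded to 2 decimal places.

Effective focal length f = 547 × 1.4 = 765.8 mm.
Sensor diagonal = √(53.7² + 40.2²) = √4499.7300 ≈ 67.0800 mm.
α = 2·arctan(67.080 / (2 × 765.8)) = 2·arctan(0.04380) ≈ 5.0156°.

5.02°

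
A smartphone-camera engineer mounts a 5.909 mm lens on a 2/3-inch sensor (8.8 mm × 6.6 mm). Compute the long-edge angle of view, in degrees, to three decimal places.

Angle of view α = 2·arctan(w/2f) with w = 8.8 mm and f = 5.909 mm.
w/2f = 0.74463; arctan(0.74463) ≈ 36.6724°, so α ≈ 73.3447°.

73.345°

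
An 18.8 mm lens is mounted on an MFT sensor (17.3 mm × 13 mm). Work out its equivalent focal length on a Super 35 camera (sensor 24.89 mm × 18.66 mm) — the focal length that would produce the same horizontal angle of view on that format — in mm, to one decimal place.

27.0 mm

Equal angle of view means equal width/f ratio, so f₂ = f₁ · (width₂/width₁) = 18.8 × 24.89/17.3.
f₂ = 18.8 × 1.43873 ≈ 27.048 mm.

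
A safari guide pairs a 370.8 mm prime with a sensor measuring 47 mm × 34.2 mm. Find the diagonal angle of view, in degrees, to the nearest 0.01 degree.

Sensor diagonal = √(47² + 34.2²) = √3378.6400 ≈ 58.1261 mm.
Angle of view α = 2·arctan(d/2f) with d = 58.1261 mm and f = 370.8 mm.
d/2f = 0.07838; arctan(0.07838) ≈ 4.4816°, so α ≈ 8.9633°.

8.96°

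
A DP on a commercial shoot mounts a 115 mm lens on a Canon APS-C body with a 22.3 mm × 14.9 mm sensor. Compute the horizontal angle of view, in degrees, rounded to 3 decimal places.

Angle of view α = 2·arctan(w/2f) with w = 22.3 mm and f = 115 mm.
w/2f = 0.09696; arctan(0.09696) ≈ 5.5379°, so α ≈ 11.0758°.

11.076°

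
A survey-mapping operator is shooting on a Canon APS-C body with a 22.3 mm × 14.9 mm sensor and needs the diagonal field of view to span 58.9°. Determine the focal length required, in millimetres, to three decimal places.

Sensor diagonal = √(22.3² + 14.9²) = √719.3000 ≈ 26.8198 mm.
From α = 2·arctan(d/2f) we get f = d / (2·tan(α/2)).
With d = 26.8198 mm and α/2 = 29.45°, tan(α/2) ≈ 0.56462, so f ≈ 26.8198 / 1.12924 ≈ 23.7502 mm.

23.750 mm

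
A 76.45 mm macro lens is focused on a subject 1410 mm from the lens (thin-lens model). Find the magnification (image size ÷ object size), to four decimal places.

0.0573×

Thin lens: 1/f = 1/dₒ + 1/dᵢ → 1/dᵢ = 1/76.45 − 1/1410 = 0.0123712 mm⁻¹, so dᵢ ≈ 80.8327 mm.
Magnification m = dᵢ/dₒ = 80.8327/1410 ≈ 0.05733.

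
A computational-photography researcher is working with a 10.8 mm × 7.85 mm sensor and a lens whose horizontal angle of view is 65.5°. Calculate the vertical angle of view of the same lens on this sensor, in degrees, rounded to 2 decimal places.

From the horizontal AOV: f = 10.8 / (2·tan(32.75°)) = 10.8 / 1.28644 ≈ 8.3952 mm.
Vertical AOV = 2·arctan(7.85 / (2 × 8.3952)) = 2·arctan(0.46753) ≈ 50.1147°.

50.11°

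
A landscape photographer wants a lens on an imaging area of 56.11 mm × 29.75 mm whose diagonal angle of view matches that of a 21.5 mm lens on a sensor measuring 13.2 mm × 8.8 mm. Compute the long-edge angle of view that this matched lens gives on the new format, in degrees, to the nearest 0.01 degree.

36.11°

Sensor diagonal = √(13.2² + 8.8²) = √251.6800 ≈ 15.8644 mm.
Sensor diagonal = √(56.11² + 29.75²) = √4033.3946 ≈ 63.5090 mm.
Equal diagonal AOV ⇒ f₂ = f₁ · 63.5090/15.8644 = 21.5 × 4.00323 ≈ 86.0695 mm.
Long-edge AOV on the new format = 2·arctan(56.11 / (2 × 86.0695)) = 2·arctan(0.32596) ≈ 36.1075°.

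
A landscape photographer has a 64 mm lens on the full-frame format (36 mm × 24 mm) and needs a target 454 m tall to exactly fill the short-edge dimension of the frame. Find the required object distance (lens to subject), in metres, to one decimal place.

1210.7 m

W: 454 m = 454000 mm.
Magnification m = h/W = dᵢ/dₒ; combined with 1/f = 1/dₒ + 1/dᵢ this gives dₒ = f·(1 + W/h).
dₒ = 64 mm × (1 + 454000/24) = 64 × 18917.6667 ≈ 1210730.667 mm = 1210.73 m.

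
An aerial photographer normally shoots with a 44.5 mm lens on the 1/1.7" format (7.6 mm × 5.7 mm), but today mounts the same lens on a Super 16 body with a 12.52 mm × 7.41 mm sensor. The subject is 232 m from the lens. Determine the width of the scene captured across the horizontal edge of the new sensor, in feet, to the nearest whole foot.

214 ft

The focal length stays 44.5 mm; the relevant sensor dimension is now w = 12.52 mm. Object distance dₒ = 232 m = 232000 mm.
Thin-lens field width W = w·(dₒ − f)/f = 12.52 × (232000 − 44.5)/44.5 ≈ 65260.289 mm = 65260.289/304.8 ft = 214.109 ft.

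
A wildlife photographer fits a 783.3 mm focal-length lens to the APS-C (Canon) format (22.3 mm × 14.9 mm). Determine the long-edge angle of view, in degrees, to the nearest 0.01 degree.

1.63°

Angle of view α = 2·arctan(w/2f) with w = 22.3 mm and f = 783.3 mm.
w/2f = 0.01423; arctan(0.01423) ≈ 0.8155°, so α ≈ 1.6311°.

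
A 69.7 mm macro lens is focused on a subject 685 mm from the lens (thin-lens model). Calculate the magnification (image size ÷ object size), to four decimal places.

0.1133×

Thin lens: 1/f = 1/dₒ + 1/dᵢ → 1/dᵢ = 1/69.7 − 1/685 = 0.0128873 mm⁻¹, so dᵢ ≈ 77.5955 mm.
Magnification m = dᵢ/dₒ = 77.5955/685 ≈ 0.11328.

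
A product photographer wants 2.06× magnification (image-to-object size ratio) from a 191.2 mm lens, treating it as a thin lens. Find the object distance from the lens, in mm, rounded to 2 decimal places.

With m = dᵢ/dₒ and 1/f = 1/dₒ + 1/dᵢ, substituting dᵢ = m·dₒ gives 1/f = (1 + 1/m)/dₒ, hence dₒ = f·(1 + 1/m).
dₒ = 191.2 × (1 + 1/2.06) = 191.2 × 1.48544 ≈ 284.016 mm.

284.02 mm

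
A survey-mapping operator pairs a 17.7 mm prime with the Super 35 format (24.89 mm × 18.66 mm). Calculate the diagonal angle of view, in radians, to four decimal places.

Sensor diagonal = √(24.89² + 18.66²) = √967.7077 ≈ 31.1080 mm.
Angle of view α = 2·arctan(d/2f) with d = 31.1080 mm and f = 17.7 mm.
d/2f = 0.87876; arctan(0.87876) ≈ 0.7210 rad, so α ≈ 1.4419 rad.

1.4419 rad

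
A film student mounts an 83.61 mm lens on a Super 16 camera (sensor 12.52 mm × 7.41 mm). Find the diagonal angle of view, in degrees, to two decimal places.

Sensor diagonal = √(12.52² + 7.41²) = √211.6585 ≈ 14.5485 mm.
Angle of view α = 2·arctan(d/2f) with d = 14.5485 mm and f = 83.61 mm.
d/2f = 0.08700; arctan(0.08700) ≈ 4.9723°, so α ≈ 9.9447°.

9.94°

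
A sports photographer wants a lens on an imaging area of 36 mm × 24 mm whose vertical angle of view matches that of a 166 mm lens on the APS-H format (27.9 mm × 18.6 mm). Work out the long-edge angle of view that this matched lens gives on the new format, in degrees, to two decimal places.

9.61°

Equal vertical AOV ⇒ f₂ = f₁ · 24/18.6 = 166 × 1.29032 ≈ 214.1935 mm.
Long-edge AOV on the new format = 2·arctan(36 / (2 × 214.1935)) = 2·arctan(0.08404) ≈ 9.6073°.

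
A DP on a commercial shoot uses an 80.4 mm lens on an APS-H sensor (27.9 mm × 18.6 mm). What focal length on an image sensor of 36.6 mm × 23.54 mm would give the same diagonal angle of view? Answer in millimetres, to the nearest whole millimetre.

Sensor diagonal = √(27.9² + 18.6²) = √1124.3700 ≈ 33.5316 mm.
Sensor diagonal = √(36.6² + 23.54²) = √1893.6916 ≈ 43.5166 mm.
Equal angle of view means equal diagonal/f ratio, so f₂ = f₁ · (diagonal₂/diagonal₁) = 80.4 × 43.5166/33.5316.
f₂ = 80.4 × 1.29778 ≈ 104.341 mm.

104 mm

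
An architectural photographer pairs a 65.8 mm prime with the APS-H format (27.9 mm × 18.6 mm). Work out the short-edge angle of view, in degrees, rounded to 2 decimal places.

16.09°

Angle of view α = 2·arctan(h/2f) with h = 18.6 mm and f = 65.8 mm.
h/2f = 0.14134; arctan(0.14134) ≈ 8.0448°, so α ≈ 16.0895°.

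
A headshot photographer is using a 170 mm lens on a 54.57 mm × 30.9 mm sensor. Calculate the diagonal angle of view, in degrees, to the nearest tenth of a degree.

20.9°

Sensor diagonal = √(54.57² + 30.9²) = √3932.6949 ≈ 62.7112 mm.
Angle of view α = 2·arctan(d/2f) with d = 62.7112 mm and f = 170 mm.
d/2f = 0.18444; arctan(0.18444) ≈ 10.4505°, so α ≈ 20.9009°.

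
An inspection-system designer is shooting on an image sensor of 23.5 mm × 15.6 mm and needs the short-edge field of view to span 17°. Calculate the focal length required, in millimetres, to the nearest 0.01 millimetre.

From α = 2·arctan(h/2f) we get f = h / (2·tan(α/2)).
With h = 15.6 mm and α/2 = 8.5°, tan(α/2) ≈ 0.14945, so f ≈ 15.6 / 0.29890 ≈ 52.1910 mm.

52.19 mm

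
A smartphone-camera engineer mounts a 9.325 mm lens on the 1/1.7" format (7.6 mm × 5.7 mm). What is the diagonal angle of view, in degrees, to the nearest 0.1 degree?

Sensor diagonal = √(7.6² + 5.7²) = √90.2500 ≈ 9.5000 mm.
Angle of view α = 2·arctan(d/2f) with d = 9.5000 mm and f = 9.325 mm.
d/2f = 0.50938; arctan(0.50938) ≈ 26.9935°, so α ≈ 53.9871°.

54.0°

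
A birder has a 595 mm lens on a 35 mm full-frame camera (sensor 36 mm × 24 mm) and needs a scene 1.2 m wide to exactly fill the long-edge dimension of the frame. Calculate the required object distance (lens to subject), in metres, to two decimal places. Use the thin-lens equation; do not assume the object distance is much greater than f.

W: 1.2 m = 1200 mm.
Magnification m = w/W = dᵢ/dₒ; combined with 1/f = 1/dₒ + 1/dᵢ this gives dₒ = f·(1 + W/w).
dₒ = 595 mm × (1 + 1200/36) = 595 × 34.3333 ≈ 20428.333 mm = 20.4283 m.

20.43 m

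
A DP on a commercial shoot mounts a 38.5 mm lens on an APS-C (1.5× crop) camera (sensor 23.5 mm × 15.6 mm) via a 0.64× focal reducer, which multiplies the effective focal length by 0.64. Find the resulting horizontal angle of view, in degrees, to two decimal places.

Effective focal length f = 38.5 × 0.64 = 24.64 mm.
α = 2·arctan(23.5 / (2 × 24.64)) = 2·arctan(0.47687) ≈ 50.9899°.

50.99°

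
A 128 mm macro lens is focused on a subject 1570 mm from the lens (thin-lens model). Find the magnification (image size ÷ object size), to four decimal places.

Thin lens: 1/f = 1/dₒ + 1/dᵢ → 1/dᵢ = 1/128 − 1/1570 = 0.0071756 mm⁻¹, so dᵢ ≈ 139.3620 mm.
Magnification m = dᵢ/dₒ = 139.3620/1570 ≈ 0.08877.

0.0888×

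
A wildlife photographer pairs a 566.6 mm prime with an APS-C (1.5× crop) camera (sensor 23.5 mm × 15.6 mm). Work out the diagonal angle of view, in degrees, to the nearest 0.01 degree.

2.85°

Sensor diagonal = √(23.5² + 15.6²) = √795.6100 ≈ 28.2066 mm.
Angle of view α = 2·arctan(d/2f) with d = 28.2066 mm and f = 566.6 mm.
d/2f = 0.02489; arctan(0.02489) ≈ 1.4259°, so α ≈ 2.8517°.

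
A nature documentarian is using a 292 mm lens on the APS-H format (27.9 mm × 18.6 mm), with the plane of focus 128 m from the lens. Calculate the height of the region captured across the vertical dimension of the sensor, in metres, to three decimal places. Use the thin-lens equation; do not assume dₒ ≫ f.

dₒ: 128 m = 128000 mm.
Similar triangles through the lens centre give W/dₒ = h/dᵢ; with 1/f = 1/dₒ + 1/dᵢ this gives W = h·(dₒ − f)/f.
W = 18.6 mm × (128000 − 292) / 292 = 18.6 × 437.3562 ≈ 8134.825 mm = 8.13482 m.

8.135 m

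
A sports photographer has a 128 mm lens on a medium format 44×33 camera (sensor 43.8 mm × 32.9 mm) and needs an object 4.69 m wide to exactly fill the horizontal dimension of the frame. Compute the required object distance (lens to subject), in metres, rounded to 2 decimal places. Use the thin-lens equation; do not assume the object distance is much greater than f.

W: 4.69 m = 4690 mm.
Magnification m = w/W = dᵢ/dₒ; combined with 1/f = 1/dₒ + 1/dᵢ this gives dₒ = f·(1 + W/w).
dₒ = 128 mm × (1 + 4690/43.8) = 128 × 108.0776 ≈ 13833.936 mm = 13.8339 m.

13.83 m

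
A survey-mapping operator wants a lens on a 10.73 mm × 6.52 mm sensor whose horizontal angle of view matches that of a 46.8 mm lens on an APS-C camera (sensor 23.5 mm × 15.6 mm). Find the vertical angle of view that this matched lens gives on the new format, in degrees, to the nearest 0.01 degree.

17.35°

Equal horizontal AOV ⇒ f₂ = f₁ · 10.73/23.5 = 46.8 × 0.45660 ≈ 21.3687 mm.
Vertical AOV on the new format = 2·arctan(6.52 / (2 × 21.3687)) = 2·arctan(0.15256) ≈ 17.3483°.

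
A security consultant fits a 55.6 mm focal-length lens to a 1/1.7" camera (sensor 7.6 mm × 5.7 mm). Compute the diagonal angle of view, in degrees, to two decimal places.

9.77°

Sensor diagonal = √(7.6² + 5.7²) = √90.2500 ≈ 9.5000 mm.
Angle of view α = 2·arctan(d/2f) with d = 9.5000 mm and f = 55.6 mm.
d/2f = 0.08543; arctan(0.08543) ≈ 4.8830°, so α ≈ 9.7660°.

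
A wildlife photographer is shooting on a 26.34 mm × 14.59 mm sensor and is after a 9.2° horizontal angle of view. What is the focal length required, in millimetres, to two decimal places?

From α = 2·arctan(w/2f) we get f = w / (2·tan(α/2)).
With w = 26.34 mm and α/2 = 4.6°, tan(α/2) ≈ 0.08046, so f ≈ 26.34 / 0.16092 ≈ 163.6877 mm.

163.69 mm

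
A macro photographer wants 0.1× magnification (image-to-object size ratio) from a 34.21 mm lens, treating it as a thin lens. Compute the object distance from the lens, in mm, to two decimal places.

376.31 mm

With m = dᵢ/dₒ and 1/f = 1/dₒ + 1/dᵢ, substituting dᵢ = m·dₒ gives 1/f = (1 + 1/m)/dₒ, hence dₒ = f·(1 + 1/m).
dₒ = 34.21 × (1 + 1/0.1) = 34.21 × 11.00000 ≈ 376.310 mm.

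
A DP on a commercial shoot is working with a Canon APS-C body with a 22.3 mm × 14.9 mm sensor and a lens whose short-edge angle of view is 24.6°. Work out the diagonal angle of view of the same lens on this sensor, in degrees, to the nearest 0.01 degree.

42.86°

From the short-edge AOV: f = 14.9 / (2·tan(12.3°)) = 14.9 / 0.43607 ≈ 34.1688 mm.
Sensor diagonal = √(22.3² + 14.9²) = √719.3000 ≈ 26.8198 mm.
Diagonal AOV = 2·arctan(26.8198 / (2 × 34.1688)) = 2·arctan(0.39246) ≈ 42.8561°.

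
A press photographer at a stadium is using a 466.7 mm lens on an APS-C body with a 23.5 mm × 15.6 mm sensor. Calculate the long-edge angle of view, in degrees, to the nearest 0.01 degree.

Angle of view α = 2·arctan(w/2f) with w = 23.5 mm and f = 466.7 mm.
w/2f = 0.02518; arctan(0.02518) ≈ 1.4422°, so α ≈ 2.8844°.

2.88°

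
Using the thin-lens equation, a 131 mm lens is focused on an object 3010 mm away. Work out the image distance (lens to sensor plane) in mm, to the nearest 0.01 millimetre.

136.96 mm

1/dᵢ = 1/f − 1/dₒ = 1/131 − 1/3010 = 0.0073014 mm⁻¹.
dᵢ = 1/0.0073014 ≈ 136.9608 mm.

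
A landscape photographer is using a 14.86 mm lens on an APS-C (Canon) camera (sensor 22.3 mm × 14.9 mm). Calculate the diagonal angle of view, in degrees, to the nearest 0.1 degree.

84.1°

Sensor diagonal = √(22.3² + 14.9²) = √719.3000 ≈ 26.8198 mm.
Angle of view α = 2·arctan(d/2f) with d = 26.8198 mm and f = 14.86 mm.
d/2f = 0.90241; arctan(0.90241) ≈ 42.0636°, so α ≈ 84.1271°.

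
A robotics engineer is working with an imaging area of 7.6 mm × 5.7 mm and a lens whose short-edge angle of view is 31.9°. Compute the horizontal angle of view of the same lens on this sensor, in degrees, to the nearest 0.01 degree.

From the short-edge AOV: f = 5.7 / (2·tan(15.95°)) = 5.7 / 0.57160 ≈ 9.9720 mm.
Horizontal AOV = 2·arctan(7.6 / (2 × 9.9720)) = 2·arctan(0.38107) ≈ 41.7205°.

41.72°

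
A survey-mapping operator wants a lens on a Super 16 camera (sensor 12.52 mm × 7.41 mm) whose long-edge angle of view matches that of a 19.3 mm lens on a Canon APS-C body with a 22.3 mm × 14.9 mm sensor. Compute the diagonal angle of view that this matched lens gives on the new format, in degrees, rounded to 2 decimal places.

67.75°

Equal long-edge AOV ⇒ f₂ = f₁ · 12.52/22.3 = 19.3 × 0.56143 ≈ 10.8357 mm.
Sensor diagonal = √(12.52² + 7.41²) = √211.6585 ≈ 14.5485 mm.
Diagonal AOV on the new format = 2·arctan(14.5485 / (2 × 10.8357)) = 2·arctan(0.67132) ≈ 67.7487°.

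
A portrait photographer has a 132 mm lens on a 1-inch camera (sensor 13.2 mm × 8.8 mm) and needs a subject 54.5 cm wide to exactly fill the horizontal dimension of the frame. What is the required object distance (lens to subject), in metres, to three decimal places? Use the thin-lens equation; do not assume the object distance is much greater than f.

W: 54.5 cm = 545 mm.
Magnification m = w/W = dᵢ/dₒ; combined with 1/f = 1/dₒ + 1/dᵢ this gives dₒ = f·(1 + W/w).
dₒ = 132 mm × (1 + 545/13.2) = 132 × 42.2879 ≈ 5582.000 mm = 5.582 m.

5.582 m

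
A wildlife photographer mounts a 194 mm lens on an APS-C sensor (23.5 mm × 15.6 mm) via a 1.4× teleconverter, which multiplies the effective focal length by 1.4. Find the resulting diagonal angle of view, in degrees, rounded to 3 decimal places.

Effective focal length f = 194 × 1.4 = 271.6 mm.
Sensor diagonal = √(23.5² + 15.6²) = √795.6100 ≈ 28.2066 mm.
α = 2·arctan(28.207 / (2 × 271.6)) = 2·arctan(0.05193) ≈ 5.9450°.

5.945°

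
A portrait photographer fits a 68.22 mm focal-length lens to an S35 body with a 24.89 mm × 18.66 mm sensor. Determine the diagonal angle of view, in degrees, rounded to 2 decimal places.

Sensor diagonal = √(24.89² + 18.66²) = √967.7077 ≈ 31.1080 mm.
Angle of view α = 2·arctan(d/2f) with d = 31.1080 mm and f = 68.22 mm.
d/2f = 0.22800; arctan(0.22800) ≈ 12.8438°, so α ≈ 25.6875°.

25.69°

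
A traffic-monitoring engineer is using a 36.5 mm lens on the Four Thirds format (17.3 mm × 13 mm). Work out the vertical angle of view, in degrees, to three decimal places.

20.195°

Angle of view α = 2·arctan(h/2f) with h = 13 mm and f = 36.5 mm.
h/2f = 0.17808; arctan(0.17808) ≈ 10.0975°, so α ≈ 20.1950°.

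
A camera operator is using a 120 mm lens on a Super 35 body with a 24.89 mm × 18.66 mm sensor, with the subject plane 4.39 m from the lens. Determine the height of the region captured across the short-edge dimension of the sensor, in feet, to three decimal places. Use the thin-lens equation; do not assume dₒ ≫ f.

2.178 ft

dₒ: 4.39 m = 4390 mm.
Similar triangles through the lens centre give W/dₒ = h/dᵢ; with 1/f = 1/dₒ + 1/dᵢ this gives W = h·(dₒ − f)/f.
W = 18.66 mm × (4390 − 120) / 120 = 18.66 × 35.5833 ≈ 663.985 mm = 663.985/304.8 ft = 2.17843 ft.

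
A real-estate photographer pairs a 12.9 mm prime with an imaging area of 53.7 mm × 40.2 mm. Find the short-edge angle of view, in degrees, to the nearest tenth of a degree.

114.6°

Angle of view α = 2·arctan(h/2f) with h = 40.2 mm and f = 12.9 mm.
h/2f = 1.55814; arctan(1.55814) ≈ 57.3080°, so α ≈ 114.6160°.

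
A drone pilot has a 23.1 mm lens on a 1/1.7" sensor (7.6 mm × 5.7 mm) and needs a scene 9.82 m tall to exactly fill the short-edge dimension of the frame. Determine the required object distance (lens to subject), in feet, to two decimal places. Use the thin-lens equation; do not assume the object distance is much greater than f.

130.64 ft

W: 9.82 m = 9820 mm.
Magnification m = h/W = dᵢ/dₒ; combined with 1/f = 1/dₒ + 1/dᵢ this gives dₒ = f·(1 + W/h).
dₒ = 23.1 mm × (1 + 9820/5.7) = 23.1 × 1723.8070 ≈ 39819.942 mm = 39819.942/304.8 ft = 130.643 ft.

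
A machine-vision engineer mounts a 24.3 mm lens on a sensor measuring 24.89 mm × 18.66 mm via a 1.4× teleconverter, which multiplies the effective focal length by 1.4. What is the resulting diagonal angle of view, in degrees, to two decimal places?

49.14°

Effective focal length f = 24.3 × 1.4 = 34.02 mm.
Sensor diagonal = √(24.89² + 18.66²) = √967.7077 ≈ 31.1080 mm.
α = 2·arctan(31.108 / (2 × 34.02)) = 2·arctan(0.45720) ≈ 49.1399°.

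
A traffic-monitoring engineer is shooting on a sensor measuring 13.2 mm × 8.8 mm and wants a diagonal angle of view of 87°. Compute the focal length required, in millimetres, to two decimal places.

8.36 mm

Sensor diagonal = √(13.2² + 8.8²) = √251.6800 ≈ 15.8644 mm.
From α = 2·arctan(d/2f) we get f = d / (2·tan(α/2)).
With d = 15.8644 mm and α/2 = 43.5°, tan(α/2) ≈ 0.94896, so f ≈ 15.8644 / 1.89793 ≈ 8.3588 mm.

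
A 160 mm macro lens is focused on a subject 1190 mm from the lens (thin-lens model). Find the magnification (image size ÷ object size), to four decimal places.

0.1553×

Thin lens: 1/f = 1/dₒ + 1/dᵢ → 1/dᵢ = 1/160 − 1/1190 = 0.0054097 mm⁻¹, so dᵢ ≈ 184.8544 mm.
Magnification m = dᵢ/dₒ = 184.8544/1190 ≈ 0.15534.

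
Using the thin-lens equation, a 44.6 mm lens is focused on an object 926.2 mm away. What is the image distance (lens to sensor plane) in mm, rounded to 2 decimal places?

46.86 mm

1/dᵢ = 1/f − 1/dₒ = 1/44.6 − 1/926.2 = 0.0213418 mm⁻¹.
dᵢ = 1/0.0213418 ≈ 46.8563 mm.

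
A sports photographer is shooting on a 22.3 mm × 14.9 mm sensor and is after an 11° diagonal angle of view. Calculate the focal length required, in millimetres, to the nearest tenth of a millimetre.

139.3 mm

Sensor diagonal = √(22.3² + 14.9²) = √719.3000 ≈ 26.8198 mm.
From α = 2·arctan(d/2f) we get f = d / (2·tan(α/2)).
With d = 26.8198 mm and α/2 = 5.5°, tan(α/2) ≈ 0.09629, so f ≈ 26.8198 / 0.19258 ≈ 139.2670 mm.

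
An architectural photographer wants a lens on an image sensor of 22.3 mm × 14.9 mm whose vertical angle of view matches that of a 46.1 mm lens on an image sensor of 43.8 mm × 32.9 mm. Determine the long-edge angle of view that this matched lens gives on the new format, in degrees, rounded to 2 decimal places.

Equal vertical AOV ⇒ f₂ = f₁ · 14.9/32.9 = 46.1 × 0.45289 ≈ 20.8781 mm.
Long-edge AOV on the new format = 2·arctan(22.3 / (2 × 20.8781)) = 2·arctan(0.53405) ≈ 56.2091°.

56.21°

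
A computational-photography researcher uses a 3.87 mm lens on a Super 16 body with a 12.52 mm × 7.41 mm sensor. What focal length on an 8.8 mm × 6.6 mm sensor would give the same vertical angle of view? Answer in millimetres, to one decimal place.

3.4 mm

Equal angle of view means equal height/f ratio, so f₂ = f₁ · (height₂/height₁) = 3.87 × 6.6/7.41.
f₂ = 3.87 × 0.89069 ≈ 3.447 mm.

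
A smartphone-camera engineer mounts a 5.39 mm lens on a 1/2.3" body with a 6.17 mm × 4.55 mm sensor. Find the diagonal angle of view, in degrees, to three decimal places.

70.837°

Sensor diagonal = √(6.17² + 4.55²) = √58.7714 ≈ 7.6663 mm.
Angle of view α = 2·arctan(d/2f) with d = 7.6663 mm and f = 5.39 mm.
d/2f = 0.71115; arctan(0.71115) ≈ 35.4187°, so α ≈ 70.8374°.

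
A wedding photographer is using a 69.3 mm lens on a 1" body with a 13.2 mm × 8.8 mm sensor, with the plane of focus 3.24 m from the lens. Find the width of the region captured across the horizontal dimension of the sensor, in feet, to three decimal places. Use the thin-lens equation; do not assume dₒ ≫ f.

dₒ: 3.24 m = 3240 mm.
Similar triangles through the lens centre give W/dₒ = w/dᵢ; with 1/f = 1/dₒ + 1/dᵢ this gives W = w·(dₒ − f)/f.
W = 13.2 mm × (3240 − 69.3) / 69.3 = 13.2 × 45.7532 ≈ 603.943 mm = 603.943/304.8 ft = 1.98144 ft.

1.981 ft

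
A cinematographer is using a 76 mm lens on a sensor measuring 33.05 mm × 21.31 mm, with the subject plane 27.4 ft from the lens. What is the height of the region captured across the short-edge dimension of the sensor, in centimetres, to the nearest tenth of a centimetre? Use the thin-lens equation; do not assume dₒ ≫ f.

232.0 cm

dₒ: 27.4 ft × 304.8 mm/ft = 8351.52 mm.
Similar triangles through the lens centre give W/dₒ = h/dᵢ; with 1/f = 1/dₒ + 1/dᵢ this gives W = h·(dₒ − f)/f.
W = 21.31 mm × (8351.52 − 76) / 76 = 21.31 × 108.8884 ≈ 2320.412 mm = 232.041 cm.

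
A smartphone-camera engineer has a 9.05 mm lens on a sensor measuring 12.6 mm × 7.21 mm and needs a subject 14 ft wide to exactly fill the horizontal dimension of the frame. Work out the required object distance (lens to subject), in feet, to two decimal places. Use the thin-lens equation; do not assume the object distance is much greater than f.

W: 14 ft × 304.8 mm/ft = 4267.20 mm.
Magnification m = w/W = dᵢ/dₒ; combined with 1/f = 1/dₒ + 1/dᵢ this gives dₒ = f·(1 + W/w).
dₒ = 9.05 mm × (1 + 4267.2/12.6) = 9.05 × 339.6667 ≈ 3073.983 mm = 3073.983/304.8 ft = 10.0852 ft.

10.09 ft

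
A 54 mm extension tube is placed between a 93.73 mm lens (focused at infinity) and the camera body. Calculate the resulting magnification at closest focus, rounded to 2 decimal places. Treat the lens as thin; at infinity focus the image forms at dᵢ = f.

0.58×

The tube moves the image plane from f to f + e, so dᵢ = 93.73 + 54 = 147.73 mm. Focus is achieved when 1/f = 1/dₒ + 1/dᵢ, giving dₒ = 1/(1/f − 1/(f+e)).
Magnification m = dᵢ/dₒ = (f+e)·(1/f − 1/(f+e)) = e/f = 54/93.73 ≈ 0.5761.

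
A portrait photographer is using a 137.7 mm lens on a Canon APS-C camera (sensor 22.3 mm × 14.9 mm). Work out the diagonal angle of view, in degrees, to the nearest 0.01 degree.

11.12°

Sensor diagonal = √(22.3² + 14.9²) = √719.3000 ≈ 26.8198 mm.
Angle of view α = 2·arctan(d/2f) with d = 26.8198 mm and f = 137.7 mm.
d/2f = 0.09738; arctan(0.09738) ≈ 5.5622°, so α ≈ 11.1244°.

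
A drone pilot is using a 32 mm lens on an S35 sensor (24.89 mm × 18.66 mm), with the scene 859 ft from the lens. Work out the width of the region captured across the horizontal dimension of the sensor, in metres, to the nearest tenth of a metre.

dₒ: 859 ft × 304.8 mm/ft = 261823.19 mm.
Similar triangles through the lens centre give W/dₒ = w/dᵢ; with 1/f = 1/dₒ + 1/dᵢ this gives W = w·(dₒ − f)/f.
W = 24.89 mm × (261823 − 32) / 32 = 24.89 × 8180.9747 ≈ 203624.461 mm = 203.624 m.

203.6 m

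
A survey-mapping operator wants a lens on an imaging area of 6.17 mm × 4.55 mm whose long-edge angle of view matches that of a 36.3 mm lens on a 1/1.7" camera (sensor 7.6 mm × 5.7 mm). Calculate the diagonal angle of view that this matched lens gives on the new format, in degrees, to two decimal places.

Equal long-edge AOV ⇒ f₂ = f₁ · 6.17/7.6 = 36.3 × 0.81184 ≈ 29.4699 mm.
Sensor diagonal = √(6.17² + 4.55²) = √58.7714 ≈ 7.6663 mm.
Diagonal AOV on the new format = 2·arctan(7.6663 / (2 × 29.4699)) = 2·arctan(0.13007) ≈ 14.8216°.

14.82°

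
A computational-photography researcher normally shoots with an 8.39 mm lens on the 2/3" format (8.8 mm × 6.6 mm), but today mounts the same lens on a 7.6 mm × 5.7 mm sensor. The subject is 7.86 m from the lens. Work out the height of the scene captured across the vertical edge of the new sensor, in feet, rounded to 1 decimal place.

The focal length stays 8.39 mm; the relevant sensor dimension is now h = 5.7 mm. Object distance dₒ = 7.86 m = 7860 mm.
Thin-lens field height W = h·(dₒ − f)/f = 5.7 × (7860 − 8.39)/8.39 ≈ 5334.228 mm = 5334.228/304.8 ft = 17.5008 ft.

17.5 ft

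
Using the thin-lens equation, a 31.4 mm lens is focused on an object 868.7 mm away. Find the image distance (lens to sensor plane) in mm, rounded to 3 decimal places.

32.578 mm

1/dᵢ = 1/f − 1/dₒ = 1/31.4 − 1/868.7 = 0.0306960 mm⁻¹.
dᵢ = 1/0.0306960 ≈ 32.5775 mm.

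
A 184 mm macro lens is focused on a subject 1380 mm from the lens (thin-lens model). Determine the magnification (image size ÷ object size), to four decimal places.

0.1538×

Thin lens: 1/f = 1/dₒ + 1/dᵢ → 1/dᵢ = 1/184 − 1/1380 = 0.0047101 mm⁻¹, so dᵢ ≈ 212.3077 mm.
Magnification m = dᵢ/dₒ = 212.3077/1380 ≈ 0.15385.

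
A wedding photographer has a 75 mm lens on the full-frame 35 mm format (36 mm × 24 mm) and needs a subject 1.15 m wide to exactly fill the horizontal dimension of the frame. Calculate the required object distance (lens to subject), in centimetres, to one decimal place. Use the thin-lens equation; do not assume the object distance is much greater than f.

W: 1.15 m = 1150 mm.
Magnification m = w/W = dᵢ/dₒ; combined with 1/f = 1/dₒ + 1/dᵢ this gives dₒ = f·(1 + W/w).
dₒ = 75 mm × (1 + 1150/36) = 75 × 32.9444 ≈ 2470.833 mm = 247.083 cm.

247.1 cm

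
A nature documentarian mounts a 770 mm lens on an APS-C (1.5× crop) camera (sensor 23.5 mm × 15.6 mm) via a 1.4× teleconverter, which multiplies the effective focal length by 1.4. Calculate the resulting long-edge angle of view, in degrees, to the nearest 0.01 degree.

Effective focal length f = 770 × 1.4 = 1078 mm.
α = 2·arctan(23.5 / (2 × 1078)) = 2·arctan(0.01090) ≈ 1.2490°.

1.25°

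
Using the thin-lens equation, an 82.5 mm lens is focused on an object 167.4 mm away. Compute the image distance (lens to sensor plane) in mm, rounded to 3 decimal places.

162.668 mm

1/dᵢ = 1/f − 1/dₒ = 1/82.5 − 1/167.4 = 0.0061475 mm⁻¹.
dᵢ = 1/0.0061475 ≈ 162.6678 mm.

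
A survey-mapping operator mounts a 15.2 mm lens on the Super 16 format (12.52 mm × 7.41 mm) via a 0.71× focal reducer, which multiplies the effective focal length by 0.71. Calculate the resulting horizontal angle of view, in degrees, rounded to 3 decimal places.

60.233°

Effective focal length f = 15.2 × 0.71 = 10.792 mm.
α = 2·arctan(12.52 / (2 × 10.792)) = 2·arctan(0.58006) ≈ 60.2326°.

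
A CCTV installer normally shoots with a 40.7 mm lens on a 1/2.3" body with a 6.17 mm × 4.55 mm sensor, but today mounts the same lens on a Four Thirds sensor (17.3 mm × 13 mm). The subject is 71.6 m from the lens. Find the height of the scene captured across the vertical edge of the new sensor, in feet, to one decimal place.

The focal length stays 40.7 mm; the relevant sensor dimension is now h = 13 mm. Object distance dₒ = 71.6 m = 71600 mm.
Thin-lens field height W = h·(dₒ − f)/f = 13 × (71600 − 40.7)/40.7 ≈ 22856.779 mm = 22856.779/304.8 ft = 74.9894 ft.

75.0 ft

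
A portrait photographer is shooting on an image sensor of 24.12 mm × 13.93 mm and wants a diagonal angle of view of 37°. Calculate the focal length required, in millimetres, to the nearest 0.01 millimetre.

Sensor diagonal = √(24.12² + 13.93²) = √775.8193 ≈ 27.8535 mm.
From α = 2·arctan(d/2f) we get f = d / (2·tan(α/2)).
With d = 27.8535 mm and α/2 = 18.5°, tan(α/2) ≈ 0.33460, so f ≈ 27.8535 / 0.66919 ≈ 41.6227 mm.

41.62 mm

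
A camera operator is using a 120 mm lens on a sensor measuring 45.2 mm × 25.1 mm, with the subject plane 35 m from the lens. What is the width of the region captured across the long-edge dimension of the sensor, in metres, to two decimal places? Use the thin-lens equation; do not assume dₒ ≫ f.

dₒ: 35 m = 35000 mm.
Similar triangles through the lens centre give W/dₒ = w/dᵢ; with 1/f = 1/dₒ + 1/dᵢ this gives W = w·(dₒ − f)/f.
W = 45.2 mm × (35000 − 120) / 120 = 45.2 × 290.6667 ≈ 13138.133 mm = 13.1381 m.

13.14 m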